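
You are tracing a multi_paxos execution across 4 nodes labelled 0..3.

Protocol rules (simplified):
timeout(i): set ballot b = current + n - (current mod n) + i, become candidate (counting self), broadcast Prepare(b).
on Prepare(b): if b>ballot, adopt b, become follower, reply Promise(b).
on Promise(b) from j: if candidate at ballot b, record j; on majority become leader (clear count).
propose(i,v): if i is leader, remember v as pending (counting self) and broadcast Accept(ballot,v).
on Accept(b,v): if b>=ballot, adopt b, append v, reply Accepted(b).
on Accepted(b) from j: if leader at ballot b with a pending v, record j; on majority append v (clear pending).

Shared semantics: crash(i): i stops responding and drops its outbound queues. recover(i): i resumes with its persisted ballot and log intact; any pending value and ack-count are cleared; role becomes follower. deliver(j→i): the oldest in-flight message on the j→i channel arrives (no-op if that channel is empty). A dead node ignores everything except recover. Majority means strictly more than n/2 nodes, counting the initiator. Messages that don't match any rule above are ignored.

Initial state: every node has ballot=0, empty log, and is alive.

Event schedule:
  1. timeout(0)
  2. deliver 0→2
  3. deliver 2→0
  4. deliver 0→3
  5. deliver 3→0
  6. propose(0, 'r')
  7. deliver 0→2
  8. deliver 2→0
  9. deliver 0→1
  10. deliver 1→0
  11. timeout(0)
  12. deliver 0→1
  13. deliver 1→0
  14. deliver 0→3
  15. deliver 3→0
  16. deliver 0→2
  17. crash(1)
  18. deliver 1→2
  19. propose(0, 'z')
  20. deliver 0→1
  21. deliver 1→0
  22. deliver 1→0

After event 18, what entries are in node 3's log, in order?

r

e1 timeout(0): 0[cand,b=4,-]
e2 deliver 0→2: 2[foll,b=4,-]
e3 deliver 2→0: ·
e4 deliver 0→3: 3[foll,b=4,-]
e5 deliver 3→0: 0[lead,b=4,-]
e6 propose(0,'r'): ·
e7 deliver 0→2: 2[foll,b=4,r]
e8 deliver 2→0: ·
e9 deliver 0→1: 1[foll,b=4,-]
e10 deliver 1→0: ·
e11 timeout(0): 0[cand,b=8,-]
e12 deliver 0→1: 1[foll,b=4,r]
e13 deliver 1→0: ·
e14 deliver 0→3: 3[foll,b=4,r]
e15 deliver 3→0: ·
e16 deliver 0→2: 2[foll,b=8,r]
e17 crash(1): 1[✗foll,b=4,r]
e18 deliver 1→2: ·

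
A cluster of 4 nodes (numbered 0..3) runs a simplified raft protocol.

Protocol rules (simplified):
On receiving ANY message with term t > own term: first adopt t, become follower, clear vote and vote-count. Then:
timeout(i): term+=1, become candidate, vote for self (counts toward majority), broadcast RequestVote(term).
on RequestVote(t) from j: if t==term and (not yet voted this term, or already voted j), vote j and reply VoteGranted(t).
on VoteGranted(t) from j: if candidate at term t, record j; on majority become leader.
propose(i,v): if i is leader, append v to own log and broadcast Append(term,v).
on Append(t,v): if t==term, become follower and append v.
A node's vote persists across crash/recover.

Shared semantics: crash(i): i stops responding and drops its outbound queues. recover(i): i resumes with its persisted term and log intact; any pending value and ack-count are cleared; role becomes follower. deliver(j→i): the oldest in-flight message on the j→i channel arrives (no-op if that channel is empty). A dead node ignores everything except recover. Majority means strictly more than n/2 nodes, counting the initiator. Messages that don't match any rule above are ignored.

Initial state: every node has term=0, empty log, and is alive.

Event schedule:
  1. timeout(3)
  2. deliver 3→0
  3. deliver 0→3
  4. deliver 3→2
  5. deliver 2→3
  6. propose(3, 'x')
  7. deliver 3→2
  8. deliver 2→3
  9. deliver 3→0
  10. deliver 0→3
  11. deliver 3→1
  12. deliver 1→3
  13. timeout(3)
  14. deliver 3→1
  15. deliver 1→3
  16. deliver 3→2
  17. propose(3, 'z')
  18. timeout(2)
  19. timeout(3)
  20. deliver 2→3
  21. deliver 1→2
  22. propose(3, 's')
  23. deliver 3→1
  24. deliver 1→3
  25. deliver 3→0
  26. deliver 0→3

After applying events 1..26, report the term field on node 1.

2

[1] timeout(3) → N3(cand t1 [-])
[2] deliver 3→0 → N0(foll t1 [-])
[3] deliver 0→3 → ∅
[4] deliver 3→2 → N2(foll t1 [-])
[5] deliver 2→3 → N3(lead t1 [-])
[6] propose(3,'x') → N3(lead t1 [x])
[7] deliver 3→2 → N2(foll t1 [x])
[8] deliver 2→3 → ∅
[9] deliver 3→0 → N0(foll t1 [x])
[10] deliver 0→3 → ∅
[11] deliver 3→1 → N1(foll t1 [-])
[12] deliver 1→3 → ∅
[13] timeout(3) → N3(cand t2 [x])
[14] deliver 3→1 → N1(foll t1 [x])
[15] deliver 1→3 → ∅
[16] deliver 3→2 → N2(foll t2 [x])
[17] propose(3,'z') → ∅
[18] timeout(2) → N2(cand t3 [x])
[19] timeout(3) → N3(cand t3 [x])
[20] deliver 2→3 → ∅
[21] deliver 1→2 → ∅
[22] propose(3,'s') → ∅
[23] deliver 3→1 → N1(foll t2 [x])
[24] deliver 1→3 → ∅
[25] deliver 3→0 → N0(foll t2 [x])
[26] deliver 0→3 → ∅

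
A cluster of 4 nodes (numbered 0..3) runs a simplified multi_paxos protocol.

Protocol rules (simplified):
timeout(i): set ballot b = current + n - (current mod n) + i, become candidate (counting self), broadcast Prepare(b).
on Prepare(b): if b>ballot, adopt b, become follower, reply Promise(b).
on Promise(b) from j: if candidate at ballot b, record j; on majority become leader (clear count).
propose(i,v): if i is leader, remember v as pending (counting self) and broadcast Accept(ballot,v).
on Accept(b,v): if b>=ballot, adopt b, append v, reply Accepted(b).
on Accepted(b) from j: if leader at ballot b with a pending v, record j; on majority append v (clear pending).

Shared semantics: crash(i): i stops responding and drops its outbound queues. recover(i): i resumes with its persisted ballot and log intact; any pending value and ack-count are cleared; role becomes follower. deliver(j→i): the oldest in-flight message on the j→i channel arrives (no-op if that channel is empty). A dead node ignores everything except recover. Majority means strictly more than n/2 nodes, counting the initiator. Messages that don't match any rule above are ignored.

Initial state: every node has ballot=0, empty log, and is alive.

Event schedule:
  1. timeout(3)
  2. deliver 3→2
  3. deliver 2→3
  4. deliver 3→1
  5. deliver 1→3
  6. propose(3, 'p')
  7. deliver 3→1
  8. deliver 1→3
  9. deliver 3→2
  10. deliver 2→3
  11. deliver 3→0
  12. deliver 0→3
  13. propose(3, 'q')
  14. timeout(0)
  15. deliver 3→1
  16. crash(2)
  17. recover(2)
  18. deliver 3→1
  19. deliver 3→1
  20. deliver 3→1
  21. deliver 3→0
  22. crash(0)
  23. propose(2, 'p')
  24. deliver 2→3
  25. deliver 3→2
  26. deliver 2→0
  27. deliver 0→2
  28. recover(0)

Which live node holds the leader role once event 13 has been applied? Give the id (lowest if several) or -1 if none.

3

e1 timeout(3): 3[cand,b=7,-]
e2 deliver 3→2: 2[foll,b=7,-]
e3 deliver 2→3: ·
e4 deliver 3→1: 1[foll,b=7,-]
e5 deliver 1→3: 3[lead,b=7,-]
e6 propose(3,'p'): ·
e7 deliver 3→1: 1[foll,b=7,p]
e8 deliver 1→3: ·
e9 deliver 3→2: 2[foll,b=7,p]
e10 deliver 2→3: 3[lead,b=7,p]
e11 deliver 3→0: 0[foll,b=7,-]
e12 deliver 0→3: ·
e13 propose(3,'q'): ·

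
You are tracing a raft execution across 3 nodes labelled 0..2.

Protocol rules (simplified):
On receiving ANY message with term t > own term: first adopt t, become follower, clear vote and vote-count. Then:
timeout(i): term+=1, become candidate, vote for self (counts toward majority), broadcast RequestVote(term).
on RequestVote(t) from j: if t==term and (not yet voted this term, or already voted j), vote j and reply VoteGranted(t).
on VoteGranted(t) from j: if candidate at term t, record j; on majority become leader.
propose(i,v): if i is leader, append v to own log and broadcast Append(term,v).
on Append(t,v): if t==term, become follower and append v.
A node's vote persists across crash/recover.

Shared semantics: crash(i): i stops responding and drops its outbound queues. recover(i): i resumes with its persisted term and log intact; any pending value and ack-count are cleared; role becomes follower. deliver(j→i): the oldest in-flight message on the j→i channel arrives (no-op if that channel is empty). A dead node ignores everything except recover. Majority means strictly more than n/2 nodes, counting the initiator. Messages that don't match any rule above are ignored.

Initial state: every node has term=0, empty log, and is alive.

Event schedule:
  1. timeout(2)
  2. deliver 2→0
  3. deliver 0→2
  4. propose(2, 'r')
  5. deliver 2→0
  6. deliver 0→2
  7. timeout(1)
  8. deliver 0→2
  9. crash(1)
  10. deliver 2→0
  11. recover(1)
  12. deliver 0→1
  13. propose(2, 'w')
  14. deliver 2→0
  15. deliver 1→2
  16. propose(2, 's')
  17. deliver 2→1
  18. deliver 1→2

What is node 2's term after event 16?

e1 timeout(2): 2[cand,t=1,-]
e2 deliver 2→0: 0[foll,t=1,-]
e3 deliver 0→2: 2[lead,t=1,-]
e4 propose(2,'r'): 2[lead,t=1,r]
e5 deliver 2→0: 0[foll,t=1,r]
e6 deliver 0→2: ·
e7 timeout(1): 1[cand,t=1,-]
e8 deliver 0→2: ·
e9 crash(1): 1[✗cand,t=1,-]
e10 deliver 2→0: ·
e11 recover(1): 1[foll,t=1,-]
e12 deliver 0→1: ·
e13 propose(2,'w'): 2[lead,t=1,r,w]
e14 deliver 2→0: 0[foll,t=1,r,w]
e15 deliver 1→2: ·
e16 propose(2,'s'): 2[lead,t=1,r,w,s]

1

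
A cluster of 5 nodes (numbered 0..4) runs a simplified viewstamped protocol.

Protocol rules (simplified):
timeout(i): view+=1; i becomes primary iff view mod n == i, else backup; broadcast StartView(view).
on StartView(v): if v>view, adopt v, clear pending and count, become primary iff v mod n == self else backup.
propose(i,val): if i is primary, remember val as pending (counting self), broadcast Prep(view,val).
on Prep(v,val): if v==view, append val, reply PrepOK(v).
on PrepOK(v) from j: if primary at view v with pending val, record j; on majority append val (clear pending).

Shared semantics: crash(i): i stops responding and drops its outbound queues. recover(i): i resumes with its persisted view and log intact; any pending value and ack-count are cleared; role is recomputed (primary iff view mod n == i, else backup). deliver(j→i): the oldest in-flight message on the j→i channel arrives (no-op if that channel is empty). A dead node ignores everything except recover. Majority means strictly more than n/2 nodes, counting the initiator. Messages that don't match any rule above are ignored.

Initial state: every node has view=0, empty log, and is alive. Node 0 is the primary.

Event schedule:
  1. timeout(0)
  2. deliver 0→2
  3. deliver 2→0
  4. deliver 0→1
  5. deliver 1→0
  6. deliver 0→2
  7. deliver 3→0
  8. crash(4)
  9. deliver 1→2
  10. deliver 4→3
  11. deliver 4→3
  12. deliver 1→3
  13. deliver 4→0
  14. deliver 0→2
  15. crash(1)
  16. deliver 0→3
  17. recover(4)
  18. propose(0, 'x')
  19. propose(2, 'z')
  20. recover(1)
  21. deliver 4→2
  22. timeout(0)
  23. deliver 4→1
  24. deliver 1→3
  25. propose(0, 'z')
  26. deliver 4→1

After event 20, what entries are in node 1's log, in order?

e1 timeout(0): 0[back,v=1,-]
e2 deliver 0→2: 2[back,v=1,-]
e3 deliver 2→0: ·
e4 deliver 0→1: 1[prim,v=1,-]
e5 deliver 1→0: ·
e6 deliver 0→2: ·
e7 deliver 3→0: ·
e8 crash(4): 4[✗back,v=0,-]
e9 deliver 1→2: ·
e10 deliver 4→3: ·
e11 deliver 4→3: ·
e12 deliver 1→3: ·
e13 deliver 4→0: ·
e14 deliver 0→2: ·
e15 crash(1): 1[✗prim,v=1,-]
e16 deliver 0→3: 3[back,v=1,-]
e17 recover(4): 4[back,v=0,-]
e18 propose(0,'x'): ·
e19 propose(2,'z'): ·
e20 recover(1): 1[prim,v=1,-]

empty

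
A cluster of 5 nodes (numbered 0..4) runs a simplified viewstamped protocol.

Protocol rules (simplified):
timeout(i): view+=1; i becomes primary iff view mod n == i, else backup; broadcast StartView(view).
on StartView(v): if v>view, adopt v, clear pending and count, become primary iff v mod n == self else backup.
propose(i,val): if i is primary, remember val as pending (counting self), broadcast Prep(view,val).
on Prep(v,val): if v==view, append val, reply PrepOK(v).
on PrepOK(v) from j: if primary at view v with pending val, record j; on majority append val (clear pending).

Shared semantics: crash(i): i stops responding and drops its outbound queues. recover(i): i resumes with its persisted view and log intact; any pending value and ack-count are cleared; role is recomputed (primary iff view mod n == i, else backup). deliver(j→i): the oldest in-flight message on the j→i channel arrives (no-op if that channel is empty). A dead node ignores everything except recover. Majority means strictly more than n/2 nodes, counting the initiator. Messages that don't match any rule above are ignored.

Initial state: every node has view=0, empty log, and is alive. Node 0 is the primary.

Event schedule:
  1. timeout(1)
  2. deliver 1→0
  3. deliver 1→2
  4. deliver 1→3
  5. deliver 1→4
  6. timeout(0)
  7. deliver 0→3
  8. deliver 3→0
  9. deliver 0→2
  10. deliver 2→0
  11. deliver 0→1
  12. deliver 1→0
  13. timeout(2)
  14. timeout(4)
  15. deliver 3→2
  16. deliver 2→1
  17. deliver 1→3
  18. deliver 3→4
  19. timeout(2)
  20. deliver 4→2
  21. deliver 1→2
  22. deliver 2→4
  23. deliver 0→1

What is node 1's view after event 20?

after 1 — timeout(1): n1:prim/v1/[-]
after 2 — deliver 1→0: n0:back/v1/[-]
after 3 — deliver 1→2: n2:back/v1/[-]
after 4 — deliver 1→3: n3:back/v1/[-]
after 5 — deliver 1→4: n4:back/v1/[-]
after 6 — timeout(0): n0:back/v2/[-]
after 7 — deliver 0→3: n3:back/v2/[-]
after 8 — deliver 3→0: ·
after 9 — deliver 0→2: n2:prim/v2/[-]
after 10 — deliver 2→0: ·
after 11 — deliver 0→1: n1:back/v2/[-]
after 12 — deliver 1→0: ·
after 13 — timeout(2): n2:back/v3/[-]
after 14 — timeout(4): n4:back/v2/[-]
after 15 — deliver 3→2: ·
after 16 — deliver 2→1: n1:back/v3/[-]
after 17 — deliver 1→3: ·
after 18 — deliver 3→4: ·
after 19 — timeout(2): n2:back/v4/[-]
after 20 — deliver 4→2: ·

3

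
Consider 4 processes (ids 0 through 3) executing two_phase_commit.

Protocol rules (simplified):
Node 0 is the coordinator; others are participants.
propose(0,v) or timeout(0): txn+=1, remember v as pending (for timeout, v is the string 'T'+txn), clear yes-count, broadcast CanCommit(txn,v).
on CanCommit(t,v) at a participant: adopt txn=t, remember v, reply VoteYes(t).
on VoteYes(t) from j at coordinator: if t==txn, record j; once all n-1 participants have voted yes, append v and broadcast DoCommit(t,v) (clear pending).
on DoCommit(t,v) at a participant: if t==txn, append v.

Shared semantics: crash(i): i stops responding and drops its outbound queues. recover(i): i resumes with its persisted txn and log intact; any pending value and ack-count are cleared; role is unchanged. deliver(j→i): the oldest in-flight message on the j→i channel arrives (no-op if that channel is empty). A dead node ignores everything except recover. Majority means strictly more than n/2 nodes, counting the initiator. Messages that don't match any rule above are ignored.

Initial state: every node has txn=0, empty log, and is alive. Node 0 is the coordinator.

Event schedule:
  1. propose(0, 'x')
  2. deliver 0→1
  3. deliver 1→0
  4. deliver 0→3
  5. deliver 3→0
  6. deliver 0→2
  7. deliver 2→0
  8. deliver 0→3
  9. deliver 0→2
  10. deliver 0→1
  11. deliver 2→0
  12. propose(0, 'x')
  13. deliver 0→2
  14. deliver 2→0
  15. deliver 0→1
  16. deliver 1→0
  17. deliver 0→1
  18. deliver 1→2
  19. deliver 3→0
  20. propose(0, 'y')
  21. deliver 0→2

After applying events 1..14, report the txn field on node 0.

2

step 1 propose(0,'x'): 0={coor,t=1,log=-}
step 2 deliver 0→1: 1={part,t=1,log=-}
step 3 deliver 1→0: —
step 4 deliver 0→3: 3={part,t=1,log=-}
step 5 deliver 3→0: —
step 6 deliver 0→2: 2={part,t=1,log=-}
step 7 deliver 2→0: 0={coor,t=1,log=x}
step 8 deliver 0→3: 3={part,t=1,log=x}
step 9 deliver 0→2: 2={part,t=1,log=x}
step 10 deliver 0→1: 1={part,t=1,log=x}
step 11 deliver 2→0: —
step 12 propose(0,'x'): 0={coor,t=2,log=x}
step 13 deliver 0→2: 2={part,t=2,log=x}
step 14 deliver 2→0: —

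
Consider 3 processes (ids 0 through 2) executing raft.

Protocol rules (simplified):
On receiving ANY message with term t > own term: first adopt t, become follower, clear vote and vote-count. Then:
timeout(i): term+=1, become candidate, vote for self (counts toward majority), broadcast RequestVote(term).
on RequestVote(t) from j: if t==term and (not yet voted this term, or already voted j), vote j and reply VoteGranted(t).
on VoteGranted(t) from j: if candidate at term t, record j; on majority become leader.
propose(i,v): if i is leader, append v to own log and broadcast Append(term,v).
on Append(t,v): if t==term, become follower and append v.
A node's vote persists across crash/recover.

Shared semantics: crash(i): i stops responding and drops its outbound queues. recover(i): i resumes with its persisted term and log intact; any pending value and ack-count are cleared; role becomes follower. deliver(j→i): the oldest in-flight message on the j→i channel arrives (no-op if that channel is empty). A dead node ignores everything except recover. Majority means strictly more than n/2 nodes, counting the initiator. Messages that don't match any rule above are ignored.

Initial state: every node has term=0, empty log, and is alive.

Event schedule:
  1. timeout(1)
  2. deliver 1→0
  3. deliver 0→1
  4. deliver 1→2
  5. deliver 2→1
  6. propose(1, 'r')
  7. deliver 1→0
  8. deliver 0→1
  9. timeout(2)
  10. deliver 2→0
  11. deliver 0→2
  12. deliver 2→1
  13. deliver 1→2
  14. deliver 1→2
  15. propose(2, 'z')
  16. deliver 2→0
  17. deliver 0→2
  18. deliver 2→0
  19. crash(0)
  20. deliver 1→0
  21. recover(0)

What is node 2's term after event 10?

e1 timeout(1): 1[cand,t=1,-]
e2 deliver 1→0: 0[foll,t=1,-]
e3 deliver 0→1: 1[lead,t=1,-]
e4 deliver 1→2: 2[foll,t=1,-]
e5 deliver 2→1: ·
e6 propose(1,'r'): 1[lead,t=1,r]
e7 deliver 1→0: 0[foll,t=1,r]
e8 deliver 0→1: ·
e9 timeout(2): 2[cand,t=2,-]
e10 deliver 2→0: 0[foll,t=2,r]

2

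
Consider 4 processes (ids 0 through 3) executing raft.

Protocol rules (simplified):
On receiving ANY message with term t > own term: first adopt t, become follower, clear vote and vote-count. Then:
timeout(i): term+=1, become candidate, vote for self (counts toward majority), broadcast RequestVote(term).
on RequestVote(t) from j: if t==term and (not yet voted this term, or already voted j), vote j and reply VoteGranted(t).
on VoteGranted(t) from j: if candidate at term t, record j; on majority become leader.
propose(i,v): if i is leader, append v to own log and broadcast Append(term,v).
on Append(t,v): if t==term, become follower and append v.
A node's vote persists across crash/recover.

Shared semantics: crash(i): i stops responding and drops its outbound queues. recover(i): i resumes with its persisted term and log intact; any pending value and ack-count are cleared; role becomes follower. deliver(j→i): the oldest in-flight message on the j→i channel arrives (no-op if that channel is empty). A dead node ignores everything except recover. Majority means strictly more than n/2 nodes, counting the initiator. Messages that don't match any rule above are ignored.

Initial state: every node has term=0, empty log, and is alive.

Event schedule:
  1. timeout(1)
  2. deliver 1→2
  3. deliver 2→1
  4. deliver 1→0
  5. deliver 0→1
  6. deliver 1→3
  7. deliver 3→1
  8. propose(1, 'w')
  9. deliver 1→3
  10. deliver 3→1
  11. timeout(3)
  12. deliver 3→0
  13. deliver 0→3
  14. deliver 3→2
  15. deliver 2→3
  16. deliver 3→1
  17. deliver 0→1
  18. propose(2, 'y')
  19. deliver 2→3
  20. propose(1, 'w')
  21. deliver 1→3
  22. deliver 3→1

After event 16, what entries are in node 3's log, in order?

1. timeout(1):  <1:cand t1 ->
2. deliver 1→2:  <2:foll t1 ->
3. deliver 2→1:  nop
4. deliver 1→0:  <0:foll t1 ->
5. deliver 0→1:  <1:lead t1 ->
6. deliver 1→3:  <3:foll t1 ->
7. deliver 3→1:  nop
8. propose(1,'w'):  <1:lead t1 w>
9. deliver 1→3:  <3:foll t1 w>
10. deliver 3→1:  nop
11. timeout(3):  <3:cand t2 w>
12. deliver 3→0:  <0:foll t2 ->
13. deliver 0→3:  nop
14. deliver 3→2:  <2:foll t2 ->
15. deliver 2→3:  <3:lead t2 w>
16. deliver 3→1:  <1:foll t2 w>

w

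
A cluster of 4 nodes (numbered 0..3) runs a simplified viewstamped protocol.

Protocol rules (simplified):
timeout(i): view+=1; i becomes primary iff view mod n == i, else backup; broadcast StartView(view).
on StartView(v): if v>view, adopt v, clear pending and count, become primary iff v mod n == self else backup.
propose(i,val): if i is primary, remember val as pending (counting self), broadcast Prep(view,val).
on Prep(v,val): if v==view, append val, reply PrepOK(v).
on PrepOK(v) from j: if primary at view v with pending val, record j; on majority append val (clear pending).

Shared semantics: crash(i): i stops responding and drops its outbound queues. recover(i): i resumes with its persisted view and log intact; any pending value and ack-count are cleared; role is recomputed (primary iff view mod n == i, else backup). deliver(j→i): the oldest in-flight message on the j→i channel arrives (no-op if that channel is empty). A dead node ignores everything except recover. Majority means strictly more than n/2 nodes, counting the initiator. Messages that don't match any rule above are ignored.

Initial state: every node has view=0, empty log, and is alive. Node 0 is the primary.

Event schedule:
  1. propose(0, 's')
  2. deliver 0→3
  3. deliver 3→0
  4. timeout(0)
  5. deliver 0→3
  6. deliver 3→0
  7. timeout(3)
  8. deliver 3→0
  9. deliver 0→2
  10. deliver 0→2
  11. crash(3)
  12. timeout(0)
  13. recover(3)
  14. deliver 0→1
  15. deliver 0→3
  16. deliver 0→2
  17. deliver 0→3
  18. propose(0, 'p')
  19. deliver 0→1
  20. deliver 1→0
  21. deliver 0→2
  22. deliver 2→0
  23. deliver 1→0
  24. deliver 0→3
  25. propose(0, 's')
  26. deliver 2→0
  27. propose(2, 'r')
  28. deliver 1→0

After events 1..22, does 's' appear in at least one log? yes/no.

yes

step 1 propose(0,'s'): —
step 2 deliver 0→3: 3={back,v=0,log=s}
step 3 deliver 3→0: —
step 4 timeout(0): 0={back,v=1,log=-}
step 5 deliver 0→3: 3={back,v=1,log=s}
step 6 deliver 3→0: —
step 7 timeout(3): 3={back,v=2,log=s}
step 8 deliver 3→0: 0={back,v=2,log=-}
step 9 deliver 0→2: 2={back,v=0,log=s}
step 10 deliver 0→2: 2={back,v=1,log=s}
step 11 crash(3): 3={✗back,v=2,log=s}
step 12 timeout(0): 0={back,v=3,log=-}
step 13 recover(3): 3={back,v=2,log=s}
step 14 deliver 0→1: 1={back,v=0,log=s}
step 15 deliver 0→3: 3={prim,v=3,log=s}
step 16 deliver 0→2: 2={back,v=3,log=s}
step 17 deliver 0→3: —
step 18 propose(0,'p'): —
step 19 deliver 0→1: 1={prim,v=1,log=s}
step 20 deliver 1→0: —
step 21 deliver 0→2: —
step 22 deliver 2→0: —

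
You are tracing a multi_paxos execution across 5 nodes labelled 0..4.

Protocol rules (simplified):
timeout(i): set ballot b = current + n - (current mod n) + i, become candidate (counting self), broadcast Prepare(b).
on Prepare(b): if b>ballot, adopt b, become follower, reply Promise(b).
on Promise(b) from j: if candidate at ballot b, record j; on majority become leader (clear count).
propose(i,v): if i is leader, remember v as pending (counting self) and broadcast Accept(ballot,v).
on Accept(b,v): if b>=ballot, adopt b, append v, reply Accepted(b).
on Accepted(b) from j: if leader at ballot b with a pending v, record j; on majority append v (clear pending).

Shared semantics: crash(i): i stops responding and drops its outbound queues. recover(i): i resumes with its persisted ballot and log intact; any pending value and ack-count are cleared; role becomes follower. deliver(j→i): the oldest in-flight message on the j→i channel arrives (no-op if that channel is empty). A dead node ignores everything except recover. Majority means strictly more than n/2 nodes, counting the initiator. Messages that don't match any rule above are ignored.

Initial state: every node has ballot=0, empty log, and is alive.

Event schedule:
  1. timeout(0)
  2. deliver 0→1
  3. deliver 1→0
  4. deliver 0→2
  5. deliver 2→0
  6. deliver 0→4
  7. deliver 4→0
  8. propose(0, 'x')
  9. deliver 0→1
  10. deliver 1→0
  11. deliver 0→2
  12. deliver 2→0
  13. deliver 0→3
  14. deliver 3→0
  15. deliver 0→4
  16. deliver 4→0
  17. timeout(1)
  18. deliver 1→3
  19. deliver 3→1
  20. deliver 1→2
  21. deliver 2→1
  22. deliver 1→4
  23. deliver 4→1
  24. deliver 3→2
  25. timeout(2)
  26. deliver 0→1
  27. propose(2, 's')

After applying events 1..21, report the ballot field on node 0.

[1] timeout(0) → N0(cand b5 [-])
[2] deliver 0→1 → N1(foll b5 [-])
[3] deliver 1→0 → ∅
[4] deliver 0→2 → N2(foll b5 [-])
[5] deliver 2→0 → N0(lead b5 [-])
[6] deliver 0→4 → N4(foll b5 [-])
[7] deliver 4→0 → ∅
[8] propose(0,'x') → ∅
[9] deliver 0→1 → N1(foll b5 [x])
[10] deliver 1→0 → ∅
[11] deliver 0→2 → N2(foll b5 [x])
[12] deliver 2→0 → N0(lead b5 [x])
[13] deliver 0→3 → N3(foll b5 [-])
[14] deliver 3→0 → ∅
[15] deliver 0→4 → N4(foll b5 [x])
[16] deliver 4→0 → ∅
[17] timeout(1) → N1(cand b11 [x])
[18] deliver 1→3 → N3(foll b11 [-])
[19] deliver 3→1 → ∅
[20] deliver 1→2 → N2(foll b11 [x])
[21] deliver 2→1 → N1(lead b11 [x])

5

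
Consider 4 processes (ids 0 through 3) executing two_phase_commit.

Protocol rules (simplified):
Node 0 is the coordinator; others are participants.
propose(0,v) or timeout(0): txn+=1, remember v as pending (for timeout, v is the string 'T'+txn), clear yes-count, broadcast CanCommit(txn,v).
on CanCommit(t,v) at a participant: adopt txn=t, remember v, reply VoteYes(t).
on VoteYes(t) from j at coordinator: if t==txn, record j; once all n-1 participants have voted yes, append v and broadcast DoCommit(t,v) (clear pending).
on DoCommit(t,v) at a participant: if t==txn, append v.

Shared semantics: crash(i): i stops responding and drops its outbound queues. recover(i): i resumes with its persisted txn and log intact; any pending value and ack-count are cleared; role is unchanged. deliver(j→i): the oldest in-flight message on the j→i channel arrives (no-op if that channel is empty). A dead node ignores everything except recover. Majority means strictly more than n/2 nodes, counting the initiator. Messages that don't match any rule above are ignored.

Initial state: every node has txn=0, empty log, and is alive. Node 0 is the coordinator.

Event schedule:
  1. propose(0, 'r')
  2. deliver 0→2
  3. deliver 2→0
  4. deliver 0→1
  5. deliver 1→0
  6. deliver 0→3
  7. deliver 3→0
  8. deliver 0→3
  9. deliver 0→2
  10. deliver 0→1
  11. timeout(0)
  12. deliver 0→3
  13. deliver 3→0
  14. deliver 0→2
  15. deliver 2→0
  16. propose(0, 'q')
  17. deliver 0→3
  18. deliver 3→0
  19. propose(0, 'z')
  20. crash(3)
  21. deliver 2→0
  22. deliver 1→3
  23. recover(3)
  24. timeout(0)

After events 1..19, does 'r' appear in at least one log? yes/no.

yes

after 1 — propose(0,'r'): n0:coor/t1/[-]
after 2 — deliver 0→2: n2:part/t1/[-]
after 3 — deliver 2→0: ·
after 4 — deliver 0→1: n1:part/t1/[-]
after 5 — deliver 1→0: ·
after 6 — deliver 0→3: n3:part/t1/[-]
after 7 — deliver 3→0: n0:coor/t1/[r]
after 8 — deliver 0→3: n3:part/t1/[r]
after 9 — deliver 0→2: n2:part/t1/[r]
after 10 — deliver 0→1: n1:part/t1/[r]
after 11 — timeout(0): n0:coor/t2/[r]
after 12 — deliver 0→3: n3:part/t2/[r]
after 13 — deliver 3→0: ·
after 14 — deliver 0→2: n2:part/t2/[r]
after 15 — deliver 2→0: ·
after 16 — propose(0,'q'): n0:coor/t3/[r]
after 17 — deliver 0→3: n3:part/t3/[r]
after 18 — deliver 3→0: ·
after 19 — propose(0,'z'): n0:coor/t4/[r]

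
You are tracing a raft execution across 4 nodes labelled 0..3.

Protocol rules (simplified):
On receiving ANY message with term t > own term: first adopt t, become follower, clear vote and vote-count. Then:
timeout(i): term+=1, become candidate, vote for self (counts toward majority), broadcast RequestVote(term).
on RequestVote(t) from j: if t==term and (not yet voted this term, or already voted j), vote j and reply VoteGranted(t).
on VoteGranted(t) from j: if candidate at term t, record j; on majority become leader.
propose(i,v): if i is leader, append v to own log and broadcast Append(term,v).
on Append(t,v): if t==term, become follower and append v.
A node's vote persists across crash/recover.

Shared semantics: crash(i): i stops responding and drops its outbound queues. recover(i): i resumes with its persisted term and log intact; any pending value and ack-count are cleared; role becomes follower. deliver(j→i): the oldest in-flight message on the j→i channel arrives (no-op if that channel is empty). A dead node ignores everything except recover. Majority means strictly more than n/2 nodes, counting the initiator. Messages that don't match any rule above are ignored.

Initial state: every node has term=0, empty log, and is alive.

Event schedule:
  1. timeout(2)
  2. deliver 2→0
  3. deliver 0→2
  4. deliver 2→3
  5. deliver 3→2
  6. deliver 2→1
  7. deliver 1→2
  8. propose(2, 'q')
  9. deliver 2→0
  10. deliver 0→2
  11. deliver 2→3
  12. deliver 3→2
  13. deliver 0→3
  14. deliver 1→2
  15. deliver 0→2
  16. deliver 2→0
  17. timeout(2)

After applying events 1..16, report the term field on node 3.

1. timeout(2):  <2:cand t1 ->
2. deliver 2→0:  <0:foll t1 ->
3. deliver 0→2:  nop
4. deliver 2→3:  <3:foll t1 ->
5. deliver 3→2:  <2:lead t1 ->
6. deliver 2→1:  <1:foll t1 ->
7. deliver 1→2:  nop
8. propose(2,'q'):  <2:lead t1 q>
9. deliver 2→0:  <0:foll t1 q>
10. deliver 0→2:  nop
11. deliver 2→3:  <3:foll t1 q>
12. deliver 3→2:  nop
13. deliver 0→3:  nop
14. deliver 1→2:  nop
15. deliver 0→2:  nop
16. deliver 2→0:  nop

1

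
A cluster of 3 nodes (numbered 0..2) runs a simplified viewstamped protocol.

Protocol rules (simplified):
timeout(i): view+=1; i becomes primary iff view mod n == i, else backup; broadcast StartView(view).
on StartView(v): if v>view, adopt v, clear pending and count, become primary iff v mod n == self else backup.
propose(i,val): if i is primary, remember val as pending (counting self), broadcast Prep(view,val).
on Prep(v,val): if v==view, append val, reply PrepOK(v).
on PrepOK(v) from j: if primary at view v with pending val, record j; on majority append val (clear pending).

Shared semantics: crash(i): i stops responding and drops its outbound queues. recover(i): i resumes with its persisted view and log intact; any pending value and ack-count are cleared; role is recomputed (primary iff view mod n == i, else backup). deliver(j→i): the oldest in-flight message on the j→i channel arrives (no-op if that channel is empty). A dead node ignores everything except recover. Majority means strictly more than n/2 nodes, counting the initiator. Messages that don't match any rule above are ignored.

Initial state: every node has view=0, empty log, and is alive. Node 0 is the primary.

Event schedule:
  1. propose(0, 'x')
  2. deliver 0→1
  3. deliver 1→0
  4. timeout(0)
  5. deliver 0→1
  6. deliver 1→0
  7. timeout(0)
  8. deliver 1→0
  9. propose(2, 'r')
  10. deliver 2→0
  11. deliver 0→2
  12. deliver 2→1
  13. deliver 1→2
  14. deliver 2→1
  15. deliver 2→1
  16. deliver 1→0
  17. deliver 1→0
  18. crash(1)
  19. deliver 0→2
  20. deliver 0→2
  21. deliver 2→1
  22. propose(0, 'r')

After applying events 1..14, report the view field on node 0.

1. propose(0,'x'):  nop
2. deliver 0→1:  <1:back v0 x>
3. deliver 1→0:  <0:prim v0 x>
4. timeout(0):  <0:back v1 x>
5. deliver 0→1:  <1:prim v1 x>
6. deliver 1→0:  nop
7. timeout(0):  <0:back v2 x>
8. deliver 1→0:  nop
9. propose(2,'r'):  nop
10. deliver 2→0:  nop
11. deliver 0→2:  <2:back v0 x>
12. deliver 2→1:  nop
13. deliver 1→2:  nop
14. deliver 2→1:  nop

2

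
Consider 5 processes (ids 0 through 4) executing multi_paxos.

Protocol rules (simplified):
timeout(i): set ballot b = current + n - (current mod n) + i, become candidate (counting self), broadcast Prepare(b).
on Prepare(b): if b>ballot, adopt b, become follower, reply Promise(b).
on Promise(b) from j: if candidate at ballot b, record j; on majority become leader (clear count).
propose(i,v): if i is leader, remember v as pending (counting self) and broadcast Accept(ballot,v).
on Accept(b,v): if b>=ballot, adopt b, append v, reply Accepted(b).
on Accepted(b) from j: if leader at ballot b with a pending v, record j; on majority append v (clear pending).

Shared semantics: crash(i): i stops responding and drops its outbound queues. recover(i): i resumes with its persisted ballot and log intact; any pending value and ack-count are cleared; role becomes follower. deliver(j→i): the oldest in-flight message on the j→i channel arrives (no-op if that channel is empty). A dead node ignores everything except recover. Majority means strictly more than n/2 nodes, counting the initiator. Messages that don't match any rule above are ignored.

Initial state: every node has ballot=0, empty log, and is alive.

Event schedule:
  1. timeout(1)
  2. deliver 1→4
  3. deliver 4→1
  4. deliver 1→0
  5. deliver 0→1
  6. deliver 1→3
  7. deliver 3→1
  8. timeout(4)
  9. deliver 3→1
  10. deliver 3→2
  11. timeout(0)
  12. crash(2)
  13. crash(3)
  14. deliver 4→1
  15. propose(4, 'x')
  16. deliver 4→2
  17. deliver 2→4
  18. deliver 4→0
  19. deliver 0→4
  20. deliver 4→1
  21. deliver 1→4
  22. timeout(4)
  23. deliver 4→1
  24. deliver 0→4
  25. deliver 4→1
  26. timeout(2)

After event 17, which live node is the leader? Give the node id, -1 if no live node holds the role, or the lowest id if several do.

-1

[1] timeout(1) → N1(cand b6 [-])
[2] deliver 1→4 → N4(foll b6 [-])
[3] deliver 4→1 → ∅
[4] deliver 1→0 → N0(foll b6 [-])
[5] deliver 0→1 → N1(lead b6 [-])
[6] deliver 1→3 → N3(foll b6 [-])
[7] deliver 3→1 → ∅
[8] timeout(4) → N4(cand b14 [-])
[9] deliver 3→1 → ∅
[10] deliver 3→2 → ∅
[11] timeout(0) → N0(cand b10 [-])
[12] crash(2) → N2(✗foll b0 [-])
[13] crash(3) → N3(✗foll b6 [-])
[14] deliver 4→1 → N1(foll b14 [-])
[15] propose(4,'x') → ∅
[16] deliver 4→2 → ∅
[17] deliver 2→4 → ∅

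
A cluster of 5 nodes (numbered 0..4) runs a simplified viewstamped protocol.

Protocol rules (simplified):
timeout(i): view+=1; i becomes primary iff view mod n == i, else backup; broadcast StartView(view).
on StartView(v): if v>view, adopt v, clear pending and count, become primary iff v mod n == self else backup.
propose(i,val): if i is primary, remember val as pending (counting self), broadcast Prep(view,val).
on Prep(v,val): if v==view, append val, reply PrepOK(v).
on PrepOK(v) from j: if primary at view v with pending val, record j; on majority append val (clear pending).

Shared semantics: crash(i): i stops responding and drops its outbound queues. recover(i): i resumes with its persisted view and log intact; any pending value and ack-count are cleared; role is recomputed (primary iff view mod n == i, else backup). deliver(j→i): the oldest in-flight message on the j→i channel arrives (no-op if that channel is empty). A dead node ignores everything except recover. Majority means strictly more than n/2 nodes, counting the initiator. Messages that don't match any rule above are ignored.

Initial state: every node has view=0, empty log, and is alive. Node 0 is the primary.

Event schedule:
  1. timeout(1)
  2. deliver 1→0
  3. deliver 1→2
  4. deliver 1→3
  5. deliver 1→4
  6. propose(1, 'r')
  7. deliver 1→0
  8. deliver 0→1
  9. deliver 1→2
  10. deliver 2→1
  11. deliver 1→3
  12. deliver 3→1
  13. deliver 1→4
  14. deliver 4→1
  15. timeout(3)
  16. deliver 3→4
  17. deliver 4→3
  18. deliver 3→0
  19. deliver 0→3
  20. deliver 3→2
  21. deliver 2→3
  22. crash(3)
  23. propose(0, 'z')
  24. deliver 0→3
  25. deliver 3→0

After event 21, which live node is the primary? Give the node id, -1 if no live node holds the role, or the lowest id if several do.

1

1. timeout(1):  <1:prim v1 ->
2. deliver 1→0:  <0:back v1 ->
3. deliver 1→2:  <2:back v1 ->
4. deliver 1→3:  <3:back v1 ->
5. deliver 1→4:  <4:back v1 ->
6. propose(1,'r'):  nop
7. deliver 1→0:  <0:back v1 r>
8. deliver 0→1:  nop
9. deliver 1→2:  <2:back v1 r>
10. deliver 2→1:  <1:prim v1 r>
11. deliver 1→3:  <3:back v1 r>
12. deliver 3→1:  nop
13. deliver 1→4:  <4:back v1 r>
14. deliver 4→1:  nop
15. timeout(3):  <3:back v2 r>
16. deliver 3→4:  <4:back v2 r>
17. deliver 4→3:  nop
18. deliver 3→0:  <0:back v2 r>
19. deliver 0→3:  nop
20. deliver 3→2:  <2:prim v2 r>
21. deliver 2→3:  nop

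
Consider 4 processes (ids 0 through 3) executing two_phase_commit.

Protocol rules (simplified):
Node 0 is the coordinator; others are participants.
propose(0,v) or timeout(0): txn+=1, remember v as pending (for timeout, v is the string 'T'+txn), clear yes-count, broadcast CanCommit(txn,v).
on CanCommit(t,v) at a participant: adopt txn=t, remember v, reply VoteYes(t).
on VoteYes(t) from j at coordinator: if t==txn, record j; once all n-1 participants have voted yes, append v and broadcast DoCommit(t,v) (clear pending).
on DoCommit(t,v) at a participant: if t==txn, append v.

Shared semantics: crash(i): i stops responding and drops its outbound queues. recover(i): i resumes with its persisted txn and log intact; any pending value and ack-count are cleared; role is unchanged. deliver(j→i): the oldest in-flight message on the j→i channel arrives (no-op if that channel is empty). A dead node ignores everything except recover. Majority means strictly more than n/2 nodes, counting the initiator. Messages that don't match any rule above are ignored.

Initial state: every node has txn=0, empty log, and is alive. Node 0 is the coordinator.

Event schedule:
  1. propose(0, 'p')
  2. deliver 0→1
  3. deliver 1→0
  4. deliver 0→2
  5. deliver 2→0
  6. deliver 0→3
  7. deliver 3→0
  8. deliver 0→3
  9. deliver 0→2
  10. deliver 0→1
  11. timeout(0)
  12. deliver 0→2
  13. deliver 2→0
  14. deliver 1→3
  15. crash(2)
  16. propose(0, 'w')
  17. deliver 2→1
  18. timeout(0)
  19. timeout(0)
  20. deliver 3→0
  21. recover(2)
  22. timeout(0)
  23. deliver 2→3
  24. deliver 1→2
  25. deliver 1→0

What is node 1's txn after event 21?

[1] propose(0,'p') → N0(coor t1 [-])
[2] deliver 0→1 → N1(part t1 [-])
[3] deliver 1→0 → ∅
[4] deliver 0→2 → N2(part t1 [-])
[5] deliver 2→0 → ∅
[6] deliver 0→3 → N3(part t1 [-])
[7] deliver 3→0 → N0(coor t1 [p])
[8] deliver 0→3 → N3(part t1 [p])
[9] deliver 0→2 → N2(part t1 [p])
[10] deliver 0→1 → N1(part t1 [p])
[11] timeout(0) → N0(coor t2 [p])
[12] deliver 0→2 → N2(part t2 [p])
[13] deliver 2→0 → ∅
[14] deliver 1→3 → ∅
[15] crash(2) → N2(✗part t2 [p])
[16] propose(0,'w') → N0(coor t3 [p])
[17] deliver 2→1 → ∅
[18] timeout(0) → N0(coor t4 [p])
[19] timeout(0) → N0(coor t5 [p])
[20] deliver 3→0 → ∅
[21] recover(2) → N2(part t2 [p])

1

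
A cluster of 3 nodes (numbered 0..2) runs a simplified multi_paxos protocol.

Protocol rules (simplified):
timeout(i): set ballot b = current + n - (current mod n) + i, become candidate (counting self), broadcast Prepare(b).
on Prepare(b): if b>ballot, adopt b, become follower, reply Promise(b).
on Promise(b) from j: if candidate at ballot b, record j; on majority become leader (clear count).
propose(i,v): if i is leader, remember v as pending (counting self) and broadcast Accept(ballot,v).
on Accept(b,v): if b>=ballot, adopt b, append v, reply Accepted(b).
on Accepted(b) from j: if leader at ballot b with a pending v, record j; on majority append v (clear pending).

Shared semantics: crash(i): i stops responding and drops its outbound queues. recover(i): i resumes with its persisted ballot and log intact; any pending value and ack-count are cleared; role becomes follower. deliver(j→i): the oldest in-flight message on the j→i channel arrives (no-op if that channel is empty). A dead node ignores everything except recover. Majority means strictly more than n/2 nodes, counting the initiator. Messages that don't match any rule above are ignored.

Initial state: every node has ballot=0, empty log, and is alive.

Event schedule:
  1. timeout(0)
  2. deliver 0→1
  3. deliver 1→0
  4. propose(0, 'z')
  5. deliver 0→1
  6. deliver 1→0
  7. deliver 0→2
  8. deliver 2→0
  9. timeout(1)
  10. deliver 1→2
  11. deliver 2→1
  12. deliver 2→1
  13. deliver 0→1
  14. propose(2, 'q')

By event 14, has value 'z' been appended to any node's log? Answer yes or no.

yes

1. timeout(0):  <0:cand b3 ->
2. deliver 0→1:  <1:foll b3 ->
3. deliver 1→0:  <0:lead b3 ->
4. propose(0,'z'):  nop
5. deliver 0→1:  <1:foll b3 z>
6. deliver 1→0:  <0:lead b3 z>
7. deliver 0→2:  <2:foll b3 ->
8. deliver 2→0:  nop
9. timeout(1):  <1:cand b7 z>
10. deliver 1→2:  <2:foll b7 ->
11. deliver 2→1:  <1:lead b7 z>
12. deliver 2→1:  nop
13. deliver 0→1:  nop
14. propose(2,'q'):  nop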